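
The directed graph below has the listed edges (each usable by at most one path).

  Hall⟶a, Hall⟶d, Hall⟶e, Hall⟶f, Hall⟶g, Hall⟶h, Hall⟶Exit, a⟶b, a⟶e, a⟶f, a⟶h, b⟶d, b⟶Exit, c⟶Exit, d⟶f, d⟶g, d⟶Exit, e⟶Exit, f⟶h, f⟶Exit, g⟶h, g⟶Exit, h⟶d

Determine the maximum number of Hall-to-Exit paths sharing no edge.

6

Assign every edge capacity 1; by Menger, the answer equals the max flow.
Path Hall→Exit (+1); total 1.
Path Hall→d→Exit (+1); total 2.
Path Hall→e→Exit (+1); total 3.
Path Hall→f→Exit (+1); total 4.
Path Hall→g→Exit (+1); total 5.
Path Hall→a→b→Exit (+1); total 6.
No residual Hall→Exit path; max flow = 6.
Certifying cut of size 6: {Hall→Exit, Hall→a, Hall→e, d→Exit, f→Exit, g→Exit}.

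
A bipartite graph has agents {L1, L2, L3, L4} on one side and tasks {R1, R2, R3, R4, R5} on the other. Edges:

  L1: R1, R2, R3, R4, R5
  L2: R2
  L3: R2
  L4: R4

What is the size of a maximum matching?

Unit-capacity flow: source→left, listed edges, right→sink; max matching = max flow.
Augmenting path L1→R1 (+1); matched 1.
Augmenting path L2→R2 (+1); matched 2.
Augmenting path L4→R4 (+1); matched 3.
No augmenting path remains; maximum matching = 3.
König certificate: {L1, L4, R2} is a vertex cover of size 3 (every listed pair touches it), so no matching can be larger.

3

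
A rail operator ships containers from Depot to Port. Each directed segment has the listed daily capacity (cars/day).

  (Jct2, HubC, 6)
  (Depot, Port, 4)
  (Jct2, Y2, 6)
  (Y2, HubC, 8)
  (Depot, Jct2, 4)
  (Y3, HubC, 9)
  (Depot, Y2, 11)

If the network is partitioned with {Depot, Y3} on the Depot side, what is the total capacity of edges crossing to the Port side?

28

Edges leaving {Depot, Y3}: Depot→Jct2 (4), Depot→Y2 (11), Depot→Port (4), Y3→HubC (9).
Cut capacity = 4 + 11 + 4 + 9 = 28.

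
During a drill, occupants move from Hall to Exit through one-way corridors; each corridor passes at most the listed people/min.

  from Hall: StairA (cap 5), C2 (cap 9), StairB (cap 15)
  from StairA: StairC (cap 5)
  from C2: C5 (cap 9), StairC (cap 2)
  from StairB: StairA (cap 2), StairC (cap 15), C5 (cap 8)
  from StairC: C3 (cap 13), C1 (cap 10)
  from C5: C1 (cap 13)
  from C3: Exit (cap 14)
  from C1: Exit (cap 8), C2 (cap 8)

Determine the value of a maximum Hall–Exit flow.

Augment Hall→StairA→StairC→C3→Exit: bottleneck 5, flow now 5.
Augment Hall→C2→StairC→C3→Exit: bottleneck 2, flow now 7.
Augment Hall→C2→C5→C1→Exit: bottleneck 7, flow now 14.
Augment Hall→StairB→StairC→C3→Exit: bottleneck 6, flow now 20.
Augment Hall→StairB→StairC→C1→Exit: bottleneck 1, flow now 21.
No augmenting path remains; maximum flow = 21.
In the residual graph, reachable from Hall: {Hall, StairA, C2, StairB, StairC, C5, C1}.
Min-cut edges: StairC→C3 (13), C1→Exit (8); capacity 13 + 8 = 21.
This cut is saturated, so no flow can exceed 21.

21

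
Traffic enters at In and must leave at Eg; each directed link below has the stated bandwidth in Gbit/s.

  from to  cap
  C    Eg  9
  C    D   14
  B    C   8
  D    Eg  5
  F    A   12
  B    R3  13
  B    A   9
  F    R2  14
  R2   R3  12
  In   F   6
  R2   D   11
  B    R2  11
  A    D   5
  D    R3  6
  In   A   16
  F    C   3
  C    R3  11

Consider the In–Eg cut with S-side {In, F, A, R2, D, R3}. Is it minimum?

Given cut capacity: 3 + 5 = 8.
Augment In→F→C→Eg: bottleneck 3, flow now 3.
Augment In→A→D→Eg: bottleneck 5, flow now 8.
No augmenting path remains; maximum flow = 8.
Cut capacity 8 equals the max flow, so it is a minimum cut.

Yes — it is a minimum cut (capacity 8).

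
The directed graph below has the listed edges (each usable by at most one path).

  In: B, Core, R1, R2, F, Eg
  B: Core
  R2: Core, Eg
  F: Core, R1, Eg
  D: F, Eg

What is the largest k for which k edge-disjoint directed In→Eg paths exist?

3

Assign every edge capacity 1; by Menger, the answer equals the max flow.
Path In→Eg (+1); total 1.
Path In→R2→Eg (+1); total 2.
Path In→F→Eg (+1); total 3.
No residual In→Eg path; max flow = 3.
Certifying cut of size 3: {In→Eg, In→F, In→R2}.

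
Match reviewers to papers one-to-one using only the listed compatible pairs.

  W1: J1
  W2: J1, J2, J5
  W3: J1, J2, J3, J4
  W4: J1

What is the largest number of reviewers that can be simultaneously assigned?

3

Unit-capacity flow: source→left, listed edges, right→sink; max matching = max flow.
Augmenting path W1→J1 (+1); matched 1.
Augmenting path W2→J2 (+1); matched 2.
Augmenting path W3→J3 (+1); matched 3.
No augmenting path remains; maximum matching = 3.
König certificate: {W2, W3, J1} is a vertex cover of size 3 (every listed pair touches it), so no matching can be larger.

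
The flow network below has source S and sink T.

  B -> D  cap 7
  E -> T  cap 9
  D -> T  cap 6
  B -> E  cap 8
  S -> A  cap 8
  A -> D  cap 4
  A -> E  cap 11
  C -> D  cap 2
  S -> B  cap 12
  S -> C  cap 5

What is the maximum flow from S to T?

15

Augment S→A→D→T: bottleneck 4, flow now 4.
Augment S→A→E→T: bottleneck 4, flow now 8.
Augment S→B→D→T: bottleneck 2, flow now 10.
Augment S→B→E→T: bottleneck 5, flow now 15.
No augmenting path remains; maximum flow = 15.
In the residual graph, reachable from S: {S, A, B, C, D, E}.
Min-cut edges: D→T (6), E→T (9); capacity 6 + 9 = 15.
This cut is saturated, so no flow can exceed 15.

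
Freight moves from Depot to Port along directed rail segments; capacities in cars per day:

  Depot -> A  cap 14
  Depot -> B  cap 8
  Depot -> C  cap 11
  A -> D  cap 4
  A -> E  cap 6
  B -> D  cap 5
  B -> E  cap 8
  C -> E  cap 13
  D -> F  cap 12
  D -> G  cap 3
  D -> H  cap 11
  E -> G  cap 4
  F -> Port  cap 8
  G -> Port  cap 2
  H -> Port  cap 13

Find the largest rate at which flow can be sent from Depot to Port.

11

Augment Depot→A→D→F→Port: bottleneck 4, flow now 4.
Augment Depot→A→E→G→Port: bottleneck 2, flow now 6.
Augment Depot→B→D→F→Port: bottleneck 4, flow now 10.
Augment Depot→B→D→H→Port: bottleneck 1, flow now 11.
No augmenting path remains; maximum flow = 11.
In the residual graph, reachable from Depot: {Depot, A, B, C, E, G}.
Min-cut edges: A→D (4), B→D (5), G→Port (2); capacity 4 + 5 + 2 = 11.
This cut is saturated, so no flow can exceed 11.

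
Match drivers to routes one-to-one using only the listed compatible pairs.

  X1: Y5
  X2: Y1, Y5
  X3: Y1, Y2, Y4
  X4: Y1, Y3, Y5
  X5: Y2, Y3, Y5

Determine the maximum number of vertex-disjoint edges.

5

Unit-capacity flow: source→left, listed edges, right→sink; max matching = max flow.
Augmenting path X1→Y5 (+1); matched 1.
Augmenting path X2→Y1 (+1); matched 2.
Augmenting path X3→Y2 (+1); matched 3.
Augmenting path X4→Y3 (+1); matched 4.
Augmenting path X5→Y2→X3→Y4 (+1); matched 5.
No augmenting path remains; maximum matching = 5.
König certificate: {X1, X2, X3, X4, X5} is a vertex cover of size 5 (every listed pair touches it), so no matching can be larger.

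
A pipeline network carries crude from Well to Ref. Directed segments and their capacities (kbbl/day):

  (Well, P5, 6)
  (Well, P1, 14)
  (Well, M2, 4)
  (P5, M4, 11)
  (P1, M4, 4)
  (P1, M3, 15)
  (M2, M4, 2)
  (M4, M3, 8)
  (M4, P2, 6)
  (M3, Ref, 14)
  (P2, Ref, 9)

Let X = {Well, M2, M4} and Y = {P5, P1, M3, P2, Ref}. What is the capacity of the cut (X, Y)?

34

Edges leaving {Well, M2, M4}: Well→P5 (6), Well→P1 (14), M4→M3 (8), M4→P2 (6).
Cut capacity = 6 + 14 + 8 + 6 = 34.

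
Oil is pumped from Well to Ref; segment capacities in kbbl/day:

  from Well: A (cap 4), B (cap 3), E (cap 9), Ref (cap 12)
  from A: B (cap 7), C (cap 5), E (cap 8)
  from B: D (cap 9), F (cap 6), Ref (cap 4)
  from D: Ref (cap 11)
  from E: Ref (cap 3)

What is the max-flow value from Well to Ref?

Augment Well→Ref: bottleneck 12, flow now 12.
Augment Well→B→Ref: bottleneck 3, flow now 15.
Augment Well→E→Ref: bottleneck 3, flow now 18.
Augment Well→A→B→Ref: bottleneck 1, flow now 19.
Augment Well→A→B→D→Ref: bottleneck 3, flow now 22.
No augmenting path remains; maximum flow = 22.
In the residual graph, reachable from Well: {Well, E}.
Min-cut edges: Well→A (4), Well→B (3), Well→Ref (12), E→Ref (3); capacity 4 + 3 + 12 + 3 = 22.
This cut is saturated, so no flow can exceed 22.

22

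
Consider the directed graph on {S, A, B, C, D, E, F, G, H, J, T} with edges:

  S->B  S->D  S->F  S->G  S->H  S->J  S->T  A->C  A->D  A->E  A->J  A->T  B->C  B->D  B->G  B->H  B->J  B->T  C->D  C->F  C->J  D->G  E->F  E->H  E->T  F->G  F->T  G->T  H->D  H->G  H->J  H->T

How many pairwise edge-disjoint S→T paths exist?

Assign every edge capacity 1; by Menger, the answer equals the max flow.
Path S→T (+1); total 1.
Path S→B→T (+1); total 2.
Path S→F→T (+1); total 3.
Path S→G→T (+1); total 4.
Path S→H→T (+1); total 5.
No residual S→T path; max flow = 5.
Certifying cut of size 5: {G→T, S→B, S→F, S→H, S→T}.

5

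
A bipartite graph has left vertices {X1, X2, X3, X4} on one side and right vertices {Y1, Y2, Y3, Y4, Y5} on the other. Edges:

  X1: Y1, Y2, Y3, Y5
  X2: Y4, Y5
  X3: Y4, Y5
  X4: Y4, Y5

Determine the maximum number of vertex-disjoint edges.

3

Unit-capacity flow: source→left, listed edges, right→sink; max matching = max flow.
Augmenting path X1→Y1 (+1); matched 1.
Augmenting path X2→Y4 (+1); matched 2.
Augmenting path X3→Y5 (+1); matched 3.
No augmenting path remains; maximum matching = 3.
König certificate: {X1, Y4, Y5} is a vertex cover of size 3 (every listed pair touches it), so no matching can be larger.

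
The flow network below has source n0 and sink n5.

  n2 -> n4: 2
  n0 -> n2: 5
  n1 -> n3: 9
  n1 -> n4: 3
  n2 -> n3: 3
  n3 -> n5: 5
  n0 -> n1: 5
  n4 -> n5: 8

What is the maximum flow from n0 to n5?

10

Augment n0→n1→n3→n5: bottleneck 5, flow now 5.
Augment n0→n2→n4→n5: bottleneck 2, flow now 7.
Augment n0→n2→n3→n1→n4→n5: bottleneck 3, flow now 10. (uses reverse residual edge)
No augmenting path remains; maximum flow = 10.
In the residual graph, reachable from n0: {n0}.
Min-cut edges: n0→n1 (5), n0→n2 (5); capacity 5 + 5 = 10.
This cut is saturated, so no flow can exceed 10.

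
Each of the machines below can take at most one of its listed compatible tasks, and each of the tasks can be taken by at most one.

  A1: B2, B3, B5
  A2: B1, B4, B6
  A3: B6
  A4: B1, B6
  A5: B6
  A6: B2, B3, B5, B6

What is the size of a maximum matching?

Unit-capacity flow: source→left, listed edges, right→sink; max matching = max flow.
Augmenting path A1→B2 (+1); matched 1.
Augmenting path A2→B1 (+1); matched 2.
Augmenting path A3→B6 (+1); matched 3.
Augmenting path A6→B3 (+1); matched 4.
Augmenting path A4→B1→A2→B4 (+1); matched 5.
No augmenting path remains; maximum matching = 5.
König certificate: {A1, A2, A4, A6, B6} is a vertex cover of size 5 (every listed pair touches it), so no matching can be larger.

5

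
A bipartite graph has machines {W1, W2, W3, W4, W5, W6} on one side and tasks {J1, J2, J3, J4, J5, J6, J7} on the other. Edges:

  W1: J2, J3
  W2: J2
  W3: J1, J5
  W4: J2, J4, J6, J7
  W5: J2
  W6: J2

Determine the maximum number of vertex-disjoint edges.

Unit-capacity flow: source→left, listed edges, right→sink; max matching = max flow.
Augmenting path W1→J2 (+1); matched 1.
Augmenting path W3→J1 (+1); matched 2.
Augmenting path W4→J4 (+1); matched 3.
Augmenting path W2→J2→W1→J3 (+1); matched 4.
No augmenting path remains; maximum matching = 4.
König certificate: {W1, W3, W4, J2} is a vertex cover of size 4 (every listed pair touches it), so no matching can be larger.

4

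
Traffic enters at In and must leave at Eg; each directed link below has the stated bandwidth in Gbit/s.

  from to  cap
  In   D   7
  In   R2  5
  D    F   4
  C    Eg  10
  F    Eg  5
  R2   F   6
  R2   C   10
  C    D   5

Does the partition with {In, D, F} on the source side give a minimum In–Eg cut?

Given cut capacity: 5 + 5 = 10.
Augment In→D→F→Eg: bottleneck 4, flow now 4.
Augment In→R2→F→Eg: bottleneck 1, flow now 5.
Augment In→R2→C→Eg: bottleneck 4, flow now 9.
No augmenting path remains; maximum flow = 9.
In the residual graph, reachable from In: {In, D}.
Min-cut edges: In→R2 (5), D→F (4); capacity 5 + 4 = 9.
Cut capacity 10 exceeds the max flow 9, so it is not minimum.

No — its capacity is 10, but the minimum cut has capacity 9.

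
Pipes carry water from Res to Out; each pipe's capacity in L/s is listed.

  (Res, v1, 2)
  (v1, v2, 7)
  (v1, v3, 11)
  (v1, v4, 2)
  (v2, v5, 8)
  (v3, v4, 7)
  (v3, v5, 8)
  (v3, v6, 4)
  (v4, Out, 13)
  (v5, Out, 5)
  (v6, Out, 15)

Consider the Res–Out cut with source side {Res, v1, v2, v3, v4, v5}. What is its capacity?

Edges leaving {Res, v1, v2, v3, v4, v5}: v3→v6 (4), v4→Out (13), v5→Out (5).
Cut capacity = 4 + 13 + 5 = 22.

22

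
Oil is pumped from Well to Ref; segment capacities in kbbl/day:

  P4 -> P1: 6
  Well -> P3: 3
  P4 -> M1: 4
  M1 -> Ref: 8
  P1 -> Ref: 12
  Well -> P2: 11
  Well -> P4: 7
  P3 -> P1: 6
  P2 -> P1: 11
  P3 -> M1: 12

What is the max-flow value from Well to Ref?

19

Augment Well→P2→P1→Ref: bottleneck 11, flow now 11.
Augment Well→P3→P1→Ref: bottleneck 1, flow now 12.
Augment Well→P3→M1→Ref: bottleneck 2, flow now 14.
Augment Well→P4→M1→Ref: bottleneck 4, flow now 18.
Augment Well→P4→P1→P3→M1→Ref: bottleneck 1, flow now 19. (uses reverse residual edge)
No augmenting path remains; maximum flow = 19.
In the residual graph, reachable from Well: {Well, P2, P4, P1}.
Min-cut edges: Well→P3 (3), P4→M1 (4), P1→Ref (12); capacity 3 + 4 + 12 = 19.
This cut is saturated, so no flow can exceed 19.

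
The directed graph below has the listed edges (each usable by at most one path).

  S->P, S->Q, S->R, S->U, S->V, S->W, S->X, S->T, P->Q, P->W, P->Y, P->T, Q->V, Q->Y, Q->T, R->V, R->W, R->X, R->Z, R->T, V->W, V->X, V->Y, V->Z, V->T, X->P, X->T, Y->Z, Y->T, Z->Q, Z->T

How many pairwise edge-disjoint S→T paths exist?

Assign every edge capacity 1; by Menger, the answer equals the max flow.
Path S→T (+1); total 1.
Path S→P→T (+1); total 2.
Path S→Q→T (+1); total 3.
Path S→R→T (+1); total 4.
Path S→V→T (+1); total 5.
Path S→X→T (+1); total 6.
No residual S→T path; max flow = 6.
Certifying cut of size 6: {S→P, S→Q, S→R, S→T, S→V, S→X}.

6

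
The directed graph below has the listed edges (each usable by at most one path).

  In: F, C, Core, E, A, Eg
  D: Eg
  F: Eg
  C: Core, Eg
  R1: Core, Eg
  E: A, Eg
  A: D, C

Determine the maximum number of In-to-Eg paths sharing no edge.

5

Assign every edge capacity 1; by Menger, the answer equals the max flow.
Path In→Eg (+1); total 1.
Path In→F→Eg (+1); total 2.
Path In→C→Eg (+1); total 3.
Path In→E→Eg (+1); total 4.
Path In→A→D→Eg (+1); total 5.
No residual In→Eg path; max flow = 5.
Certifying cut of size 5: {In→A, In→C, In→E, In→Eg, In→F}.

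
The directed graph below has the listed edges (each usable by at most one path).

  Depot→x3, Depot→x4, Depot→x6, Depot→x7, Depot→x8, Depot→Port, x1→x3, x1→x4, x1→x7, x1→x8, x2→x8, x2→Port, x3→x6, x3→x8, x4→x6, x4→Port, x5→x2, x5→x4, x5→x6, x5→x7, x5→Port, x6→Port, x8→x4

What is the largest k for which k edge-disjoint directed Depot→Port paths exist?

Assign every edge capacity 1; by Menger, the answer equals the max flow.
Path Depot→Port (+1); total 1.
Path Depot→x4→Port (+1); total 2.
Path Depot→x6→Port (+1); total 3.
No residual Depot→Port path; max flow = 3.
Certifying cut of size 3: {Depot→Port, x4→Port, x6→Port}.

3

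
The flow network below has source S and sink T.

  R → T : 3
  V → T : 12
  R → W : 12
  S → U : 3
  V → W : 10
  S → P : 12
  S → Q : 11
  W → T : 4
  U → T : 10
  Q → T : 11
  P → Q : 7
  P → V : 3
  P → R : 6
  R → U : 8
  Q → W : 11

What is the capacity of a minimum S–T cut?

26

Augment S→Q→T: bottleneck 11, flow now 11.
Augment S→U→T: bottleneck 3, flow now 14.
Augment S→P→R→T: bottleneck 3, flow now 17.
Augment S→P→V→T: bottleneck 3, flow now 20.
Augment S→P→Q→W→T: bottleneck 4, flow now 24.
Augment S→P→R→U→T: bottleneck 2, flow now 26.
No augmenting path remains; maximum flow = 26.
By max-flow min-cut, the minimum cut capacity equals the max flow.
In the residual graph, reachable from S: {S}.
Min-cut edges: S→P (12), S→Q (11), S→U (3); capacity 12 + 11 + 3 = 26.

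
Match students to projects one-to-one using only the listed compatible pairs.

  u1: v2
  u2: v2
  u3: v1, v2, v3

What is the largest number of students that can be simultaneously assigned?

Unit-capacity flow: source→left, listed edges, right→sink; max matching = max flow.
Augmenting path u1→v2 (+1); matched 1.
Augmenting path u3→v1 (+1); matched 2.
No augmenting path remains; maximum matching = 2.
König certificate: {u3, v2} is a vertex cover of size 2 (every listed pair touches it), so no matching can be larger.

2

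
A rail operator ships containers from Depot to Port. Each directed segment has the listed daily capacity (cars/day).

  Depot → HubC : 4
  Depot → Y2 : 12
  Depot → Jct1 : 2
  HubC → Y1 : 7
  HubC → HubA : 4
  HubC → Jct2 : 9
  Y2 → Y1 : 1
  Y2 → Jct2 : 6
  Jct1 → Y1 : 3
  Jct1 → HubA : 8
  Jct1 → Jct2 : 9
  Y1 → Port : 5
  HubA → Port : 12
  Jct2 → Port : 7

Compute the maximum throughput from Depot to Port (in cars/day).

13

Augment Depot→HubC→Y1→Port: bottleneck 4, flow now 4.
Augment Depot→Y2→Y1→Port: bottleneck 1, flow now 5.
Augment Depot→Y2→Jct2→Port: bottleneck 6, flow now 11.
Augment Depot→Jct1→HubA→Port: bottleneck 2, flow now 13.
No augmenting path remains; maximum flow = 13.
In the residual graph, reachable from Depot: {Depot, Y2}.
Min-cut edges: Depot→HubC (4), Depot→Jct1 (2), Y2→Y1 (1), Y2→Jct2 (6); capacity 4 + 2 + 1 + 6 = 13.
This cut is saturated, so no flow can exceed 13.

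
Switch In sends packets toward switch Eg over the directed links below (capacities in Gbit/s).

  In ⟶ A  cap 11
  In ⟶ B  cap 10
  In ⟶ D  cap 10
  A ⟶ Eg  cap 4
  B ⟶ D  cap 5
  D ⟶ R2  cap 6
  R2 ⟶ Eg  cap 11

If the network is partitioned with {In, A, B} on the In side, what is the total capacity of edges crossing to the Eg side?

19

Edges leaving {In, A, B}: In→D (10), A→Eg (4), B→D (5).
Cut capacity = 10 + 4 + 5 = 19.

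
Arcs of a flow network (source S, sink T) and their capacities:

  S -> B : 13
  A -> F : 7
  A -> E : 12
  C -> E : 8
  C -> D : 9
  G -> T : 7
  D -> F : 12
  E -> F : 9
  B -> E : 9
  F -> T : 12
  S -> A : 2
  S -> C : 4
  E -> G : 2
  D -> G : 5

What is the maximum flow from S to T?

15

Augment S→A→F→T: bottleneck 2, flow now 2.
Augment S→B→E→F→T: bottleneck 9, flow now 11.
Augment S→C→D→F→T: bottleneck 1, flow now 12.
Augment S→C→D→G→T: bottleneck 3, flow now 15.
No augmenting path remains; maximum flow = 15.
In the residual graph, reachable from S: {S, B}.
Min-cut edges: S→A (2), S→C (4), B→E (9); capacity 2 + 4 + 9 = 15.
This cut is saturated, so no flow can exceed 15.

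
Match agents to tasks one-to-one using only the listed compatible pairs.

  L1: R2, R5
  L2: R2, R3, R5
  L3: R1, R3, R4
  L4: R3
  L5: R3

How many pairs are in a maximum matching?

4

Unit-capacity flow: source→left, listed edges, right→sink; max matching = max flow.
Augmenting path L1→R2 (+1); matched 1.
Augmenting path L2→R3 (+1); matched 2.
Augmenting path L3→R1 (+1); matched 3.
Augmenting path L4→R3→L2→R5 (+1); matched 4.
No augmenting path remains; maximum matching = 4.
König certificate: {L1, L2, L3, R3} is a vertex cover of size 4 (every listed pair touches it), so no matching can be larger.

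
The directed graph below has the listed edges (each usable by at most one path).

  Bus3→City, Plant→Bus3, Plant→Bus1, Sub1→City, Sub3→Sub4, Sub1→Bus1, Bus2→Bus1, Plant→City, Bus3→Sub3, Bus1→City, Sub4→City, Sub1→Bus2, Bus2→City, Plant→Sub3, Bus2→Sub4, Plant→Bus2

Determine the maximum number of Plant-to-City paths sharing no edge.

Assign every edge capacity 1; by Menger, the answer equals the max flow.
Path Plant→City (+1); total 1.
Path Plant→Bus2→City (+1); total 2.
Path Plant→Bus3→City (+1); total 3.
Path Plant→Bus1→City (+1); total 4.
Path Plant→Sub3→Sub4→City (+1); total 5.
No residual Plant→City path; max flow = 5.
Certifying cut of size 5: {Plant→Bus1, Plant→Bus2, Plant→Bus3, Plant→City, Plant→Sub3}.

5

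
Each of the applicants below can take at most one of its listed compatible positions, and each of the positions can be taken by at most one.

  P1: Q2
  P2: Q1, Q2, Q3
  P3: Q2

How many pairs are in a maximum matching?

Unit-capacity flow: source→left, listed edges, right→sink; max matching = max flow.
Augmenting path P1→Q2 (+1); matched 1.
Augmenting path P2→Q1 (+1); matched 2.
No augmenting path remains; maximum matching = 2.
König certificate: {P2, Q2} is a vertex cover of size 2 (every listed pair touches it), so no matching can be larger.

2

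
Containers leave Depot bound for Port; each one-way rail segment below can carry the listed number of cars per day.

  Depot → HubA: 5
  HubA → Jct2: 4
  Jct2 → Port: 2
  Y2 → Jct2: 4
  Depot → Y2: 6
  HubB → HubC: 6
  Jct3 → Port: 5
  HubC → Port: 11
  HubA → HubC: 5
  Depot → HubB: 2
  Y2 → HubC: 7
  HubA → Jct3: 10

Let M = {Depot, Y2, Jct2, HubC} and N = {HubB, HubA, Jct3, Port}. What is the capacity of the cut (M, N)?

20

Edges leaving {Depot, Y2, Jct2, HubC}: Depot→HubB (2), Depot→HubA (5), Jct2→Port (2), HubC→Port (11).
Cut capacity = 2 + 5 + 2 + 11 = 20.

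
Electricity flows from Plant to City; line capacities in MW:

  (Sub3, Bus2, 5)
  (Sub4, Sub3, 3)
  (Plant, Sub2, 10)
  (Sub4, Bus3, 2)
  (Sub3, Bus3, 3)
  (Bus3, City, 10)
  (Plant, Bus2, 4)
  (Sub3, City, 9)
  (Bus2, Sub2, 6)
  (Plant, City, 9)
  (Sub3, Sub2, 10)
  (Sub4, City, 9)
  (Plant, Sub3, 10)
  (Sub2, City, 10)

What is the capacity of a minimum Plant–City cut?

Augment Plant→City: bottleneck 9, flow now 9.
Augment Plant→Sub3→City: bottleneck 9, flow now 18.
Augment Plant→Sub2→City: bottleneck 10, flow now 28.
Augment Plant→Sub3→Bus3→City: bottleneck 1, flow now 29.
No augmenting path remains; maximum flow = 29.
By max-flow min-cut, the minimum cut capacity equals the max flow.
In the residual graph, reachable from Plant: {Plant, Bus2, Sub2}.
Min-cut edges: Plant→Sub3 (10), Plant→City (9), Sub2→City (10); capacity 10 + 9 + 10 = 29.

29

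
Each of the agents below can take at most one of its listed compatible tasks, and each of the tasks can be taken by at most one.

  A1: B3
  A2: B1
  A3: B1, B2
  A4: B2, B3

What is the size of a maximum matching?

Unit-capacity flow: source→left, listed edges, right→sink; max matching = max flow.
Augmenting path A1→B3 (+1); matched 1.
Augmenting path A2→B1 (+1); matched 2.
Augmenting path A3→B2 (+1); matched 3.
No augmenting path remains; maximum matching = 3.
König certificate: {B1, B2, B3} is a vertex cover of size 3 (every listed pair touches it), so no matching can be larger.

3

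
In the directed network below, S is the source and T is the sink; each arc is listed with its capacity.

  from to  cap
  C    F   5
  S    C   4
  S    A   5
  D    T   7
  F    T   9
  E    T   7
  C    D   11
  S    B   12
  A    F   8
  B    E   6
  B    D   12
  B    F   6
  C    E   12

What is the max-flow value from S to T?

21

Augment S→A→F→T: bottleneck 5, flow now 5.
Augment S→B→D→T: bottleneck 7, flow now 12.
Augment S→B→E→T: bottleneck 5, flow now 17.
Augment S→C→E→T: bottleneck 2, flow now 19.
Augment S→C→F→T: bottleneck 2, flow now 21.
No augmenting path remains; maximum flow = 21.
In the residual graph, reachable from S: {S}.
Min-cut edges: S→A (5), S→B (12), S→C (4); capacity 5 + 12 + 4 = 21.
This cut is saturated, so no flow can exceed 21.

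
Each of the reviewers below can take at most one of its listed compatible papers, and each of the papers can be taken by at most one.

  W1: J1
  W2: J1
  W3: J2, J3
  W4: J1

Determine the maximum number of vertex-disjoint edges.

Unit-capacity flow: source→left, listed edges, right→sink; max matching = max flow.
Augmenting path W1→J1 (+1); matched 1.
Augmenting path W3→J2 (+1); matched 2.
No augmenting path remains; maximum matching = 2.
König certificate: {W3, J1} is a vertex cover of size 2 (every listed pair touches it), so no matching can be larger.

2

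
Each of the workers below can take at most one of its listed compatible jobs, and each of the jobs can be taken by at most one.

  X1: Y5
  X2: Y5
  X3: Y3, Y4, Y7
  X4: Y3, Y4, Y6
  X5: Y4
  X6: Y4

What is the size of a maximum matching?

4

Unit-capacity flow: source→left, listed edges, right→sink; max matching = max flow.
Augmenting path X1→Y5 (+1); matched 1.
Augmenting path X3→Y3 (+1); matched 2.
Augmenting path X4→Y4 (+1); matched 3.
Augmenting path X5→Y4→X4→Y6 (+1); matched 4.
No augmenting path remains; maximum matching = 4.
König certificate: {X3, X4, Y4, Y5} is a vertex cover of size 4 (every listed pair touches it), so no matching can be larger.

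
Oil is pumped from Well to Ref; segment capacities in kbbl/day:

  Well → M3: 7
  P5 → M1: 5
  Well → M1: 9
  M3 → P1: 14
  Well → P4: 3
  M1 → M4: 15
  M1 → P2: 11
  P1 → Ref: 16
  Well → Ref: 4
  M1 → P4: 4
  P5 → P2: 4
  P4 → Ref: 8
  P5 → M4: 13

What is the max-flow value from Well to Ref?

Augment Well→Ref: bottleneck 4, flow now 4.
Augment Well→P4→Ref: bottleneck 3, flow now 7.
Augment Well→M3→P1→Ref: bottleneck 7, flow now 14.
Augment Well→M1→P4→Ref: bottleneck 4, flow now 18.
No augmenting path remains; maximum flow = 18.
In the residual graph, reachable from Well: {Well, M1, M4, P2}.
Min-cut edges: Well→M3 (7), Well→P4 (3), Well→Ref (4), M1→P4 (4); capacity 7 + 3 + 4 + 4 = 18.
This cut is saturated, so no flow can exceed 18.

18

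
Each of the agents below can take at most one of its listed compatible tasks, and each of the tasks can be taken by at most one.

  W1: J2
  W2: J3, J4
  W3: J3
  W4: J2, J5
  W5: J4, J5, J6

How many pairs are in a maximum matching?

5

Unit-capacity flow: source→left, listed edges, right→sink; max matching = max flow.
Augmenting path W1→J2 (+1); matched 1.
Augmenting path W2→J3 (+1); matched 2.
Augmenting path W4→J5 (+1); matched 3.
Augmenting path W5→J4 (+1); matched 4.
Augmenting path W3→J3→W2→J4→W5→J6 (+1); matched 5.
No augmenting path remains; maximum matching = 5.
König certificate: {W1, W2, W3, W4, W5} is a vertex cover of size 5 (every listed pair touches it), so no matching can be larger.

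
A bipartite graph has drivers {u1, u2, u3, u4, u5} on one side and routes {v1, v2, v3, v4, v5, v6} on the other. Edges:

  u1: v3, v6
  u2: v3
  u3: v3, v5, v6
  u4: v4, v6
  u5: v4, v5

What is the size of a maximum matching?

4

Unit-capacity flow: source→left, listed edges, right→sink; max matching = max flow.
Augmenting path u1→v3 (+1); matched 1.
Augmenting path u3→v5 (+1); matched 2.
Augmenting path u4→v4 (+1); matched 3.
Augmenting path u2→v3→u1→v6 (+1); matched 4.
No augmenting path remains; maximum matching = 4.
König certificate: {v3, v4, v5, v6} is a vertex cover of size 4 (every listed pair touches it), so no matching can be larger.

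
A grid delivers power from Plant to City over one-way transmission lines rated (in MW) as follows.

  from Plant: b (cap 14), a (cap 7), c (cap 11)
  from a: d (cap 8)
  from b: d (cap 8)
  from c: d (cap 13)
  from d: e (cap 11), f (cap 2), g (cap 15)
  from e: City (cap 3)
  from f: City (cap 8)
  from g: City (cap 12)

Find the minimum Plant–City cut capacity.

Augment Plant→a→d→e→City: bottleneck 3, flow now 3.
Augment Plant→a→d→f→City: bottleneck 2, flow now 5.
Augment Plant→a→d→g→City: bottleneck 2, flow now 7.
Augment Plant→b→d→g→City: bottleneck 8, flow now 15.
Augment Plant→c→d→g→City: bottleneck 2, flow now 17.
No augmenting path remains; maximum flow = 17.
By max-flow min-cut, the minimum cut capacity equals the max flow.
In the residual graph, reachable from Plant: {Plant, a, b, c, d, e, g}.
Min-cut edges: d→f (2), e→City (3), g→City (12); capacity 2 + 3 + 12 = 17.

17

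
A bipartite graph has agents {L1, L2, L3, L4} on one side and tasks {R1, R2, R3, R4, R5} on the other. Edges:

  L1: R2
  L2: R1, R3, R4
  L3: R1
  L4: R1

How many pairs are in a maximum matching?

Unit-capacity flow: source→left, listed edges, right→sink; max matching = max flow.
Augmenting path L1→R2 (+1); matched 1.
Augmenting path L2→R1 (+1); matched 2.
Augmenting path L3→R1→L2→R3 (+1); matched 3.
No augmenting path remains; maximum matching = 3.
König certificate: {L1, L2, R1} is a vertex cover of size 3 (every listed pair touches it), so no matching can be larger.

3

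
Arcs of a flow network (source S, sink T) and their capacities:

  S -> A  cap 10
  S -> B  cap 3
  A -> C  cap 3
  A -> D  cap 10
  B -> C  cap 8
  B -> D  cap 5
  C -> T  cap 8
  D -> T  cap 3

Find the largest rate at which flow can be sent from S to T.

9

Augment S→A→C→T: bottleneck 3, flow now 3.
Augment S→A→D→T: bottleneck 3, flow now 6.
Augment S→B→C→T: bottleneck 3, flow now 9.
No augmenting path remains; maximum flow = 9.
In the residual graph, reachable from S: {S, A, D}.
Min-cut edges: S→B (3), A→C (3), D→T (3); capacity 3 + 3 + 3 = 9.
This cut is saturated, so no flow can exceed 9.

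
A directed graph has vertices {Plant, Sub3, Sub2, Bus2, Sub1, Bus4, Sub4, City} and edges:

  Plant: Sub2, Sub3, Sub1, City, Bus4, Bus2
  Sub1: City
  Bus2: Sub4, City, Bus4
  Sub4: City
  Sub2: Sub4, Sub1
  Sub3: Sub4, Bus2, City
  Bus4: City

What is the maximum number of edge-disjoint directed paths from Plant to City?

6

Assign every edge capacity 1; by Menger, the answer equals the max flow.
Path Plant→City (+1); total 1.
Path Plant→Sub3→City (+1); total 2.
Path Plant→Bus2→City (+1); total 3.
Path Plant→Sub1→City (+1); total 4.
Path Plant→Bus4→City (+1); total 5.
Path Plant→Sub2→Sub4→City (+1); total 6.
No residual Plant→City path; max flow = 6.
Certifying cut of size 6: {Plant→Bus2, Plant→Bus4, Plant→City, Plant→Sub1, Plant→Sub2, Plant→Sub3}.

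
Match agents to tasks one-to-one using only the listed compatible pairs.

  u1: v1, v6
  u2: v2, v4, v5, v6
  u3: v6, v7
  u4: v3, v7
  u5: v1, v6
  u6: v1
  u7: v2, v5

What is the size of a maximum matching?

Unit-capacity flow: source→left, listed edges, right→sink; max matching = max flow.
Augmenting path u1→v1 (+1); matched 1.
Augmenting path u2→v2 (+1); matched 2.
Augmenting path u3→v6 (+1); matched 3.
Augmenting path u4→v3 (+1); matched 4.
Augmenting path u7→v5 (+1); matched 5.
Augmenting path u5→v6→u3→v7 (+1); matched 6.
No augmenting path remains; maximum matching = 6.
König certificate: {u2, u3, u4, u7, v1, v6} is a vertex cover of size 6 (every listed pair touches it), so no matching can be larger.

6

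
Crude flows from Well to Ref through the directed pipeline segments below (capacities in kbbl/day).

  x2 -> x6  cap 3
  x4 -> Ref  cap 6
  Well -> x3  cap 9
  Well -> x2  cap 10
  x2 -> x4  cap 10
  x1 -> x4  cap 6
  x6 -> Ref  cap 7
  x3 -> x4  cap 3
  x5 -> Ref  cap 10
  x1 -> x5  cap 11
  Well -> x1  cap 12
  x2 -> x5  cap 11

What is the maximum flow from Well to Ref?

Augment Well→x1→x4→Ref: bottleneck 6, flow now 6.
Augment Well→x1→x5→Ref: bottleneck 6, flow now 12.
Augment Well→x2→x5→Ref: bottleneck 4, flow now 16.
Augment Well→x2→x6→Ref: bottleneck 3, flow now 19.
No augmenting path remains; maximum flow = 19.
In the residual graph, reachable from Well: {Well, x1, x2, x3, x4, x5}.
Min-cut edges: x2→x6 (3), x4→Ref (6), x5→Ref (10); capacity 3 + 6 + 10 = 19.
This cut is saturated, so no flow can exceed 19.

19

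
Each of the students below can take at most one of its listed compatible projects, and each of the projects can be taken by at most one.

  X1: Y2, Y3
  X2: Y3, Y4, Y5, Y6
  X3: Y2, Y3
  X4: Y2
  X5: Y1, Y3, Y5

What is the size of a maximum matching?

4

Unit-capacity flow: source→left, listed edges, right→sink; max matching = max flow.
Augmenting path X1→Y2 (+1); matched 1.
Augmenting path X2→Y3 (+1); matched 2.
Augmenting path X5→Y1 (+1); matched 3.
Augmenting path X3→Y3→X2→Y4 (+1); matched 4.
No augmenting path remains; maximum matching = 4.
König certificate: {X2, X5, Y2, Y3} is a vertex cover of size 4 (every listed pair touches it), so no matching can be larger.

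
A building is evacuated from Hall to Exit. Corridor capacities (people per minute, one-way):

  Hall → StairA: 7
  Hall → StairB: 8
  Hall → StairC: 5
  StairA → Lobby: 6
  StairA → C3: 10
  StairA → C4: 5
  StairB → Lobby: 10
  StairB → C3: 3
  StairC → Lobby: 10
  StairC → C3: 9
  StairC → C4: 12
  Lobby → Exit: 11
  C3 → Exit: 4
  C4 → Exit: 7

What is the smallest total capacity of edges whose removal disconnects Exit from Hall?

Augment Hall→StairA→Lobby→Exit: bottleneck 6, flow now 6.
Augment Hall→StairA→C3→Exit: bottleneck 1, flow now 7.
Augment Hall→StairB→Lobby→Exit: bottleneck 5, flow now 12.
Augment Hall→StairB→C3→Exit: bottleneck 3, flow now 15.
Augment Hall→StairC→C4→Exit: bottleneck 5, flow now 20.
No augmenting path remains; maximum flow = 20.
By max-flow min-cut, the minimum cut capacity equals the max flow.
In the residual graph, reachable from Hall: {Hall}.
Min-cut edges: Hall→StairA (7), Hall→StairB (8), Hall→StairC (5); capacity 7 + 8 + 5 = 20.

20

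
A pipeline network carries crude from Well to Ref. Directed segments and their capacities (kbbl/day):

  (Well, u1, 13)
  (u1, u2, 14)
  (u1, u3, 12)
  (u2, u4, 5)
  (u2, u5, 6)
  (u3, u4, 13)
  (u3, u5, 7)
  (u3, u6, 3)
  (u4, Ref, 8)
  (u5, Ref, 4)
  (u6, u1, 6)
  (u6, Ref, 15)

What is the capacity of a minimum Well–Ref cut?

13

Augment Well→u1→u2→u4→Ref: bottleneck 5, flow now 5.
Augment Well→u1→u2→u5→Ref: bottleneck 4, flow now 9.
Augment Well→u1→u3→u4→Ref: bottleneck 3, flow now 12.
Augment Well→u1→u3→u6→Ref: bottleneck 1, flow now 13.
No augmenting path remains; maximum flow = 13.
By max-flow min-cut, the minimum cut capacity equals the max flow.
In the residual graph, reachable from Well: {Well}.
Min-cut edges: Well→u1 (13); capacity 13 = 13.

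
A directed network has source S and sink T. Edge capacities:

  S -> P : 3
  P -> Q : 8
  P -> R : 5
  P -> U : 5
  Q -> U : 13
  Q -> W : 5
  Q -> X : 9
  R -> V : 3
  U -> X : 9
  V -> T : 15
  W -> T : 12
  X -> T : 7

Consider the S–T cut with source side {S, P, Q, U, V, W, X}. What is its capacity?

39

Edges leaving {S, P, Q, U, V, W, X}: P→R (5), V→T (15), W→T (12), X→T (7).
Cut capacity = 5 + 15 + 12 + 7 = 39.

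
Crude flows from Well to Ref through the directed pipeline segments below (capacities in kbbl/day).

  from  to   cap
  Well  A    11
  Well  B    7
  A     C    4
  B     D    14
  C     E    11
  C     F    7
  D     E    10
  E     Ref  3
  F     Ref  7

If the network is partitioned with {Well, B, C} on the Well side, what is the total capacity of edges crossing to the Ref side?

Edges leaving {Well, B, C}: Well→A (11), B→D (14), C→E (11), C→F (7).
Cut capacity = 11 + 14 + 11 + 7 = 43.

43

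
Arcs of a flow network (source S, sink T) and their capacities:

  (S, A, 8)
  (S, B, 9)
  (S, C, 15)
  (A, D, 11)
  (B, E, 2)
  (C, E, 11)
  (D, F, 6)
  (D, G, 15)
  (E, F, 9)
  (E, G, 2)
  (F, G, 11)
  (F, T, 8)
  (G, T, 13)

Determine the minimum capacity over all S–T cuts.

Augment S→A→D→F→T: bottleneck 6, flow now 6.
Augment S→A→D→G→T: bottleneck 2, flow now 8.
Augment S→B→E→F→T: bottleneck 2, flow now 10.
Augment S→C→E→G→T: bottleneck 2, flow now 12.
Augment S→C→E→F→G→T: bottleneck 7, flow now 19.
No augmenting path remains; maximum flow = 19.
By max-flow min-cut, the minimum cut capacity equals the max flow.
In the residual graph, reachable from S: {S, B, C, E}.
Min-cut edges: S→A (8), E→F (9), E→G (2); capacity 8 + 9 + 2 = 19.

19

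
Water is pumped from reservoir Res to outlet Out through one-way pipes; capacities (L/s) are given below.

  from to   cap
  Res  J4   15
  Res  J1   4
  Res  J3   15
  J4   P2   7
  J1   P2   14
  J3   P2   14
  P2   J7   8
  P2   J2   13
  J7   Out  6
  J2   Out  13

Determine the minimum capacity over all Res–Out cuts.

Augment Res→J4→P2→J7→Out: bottleneck 6, flow now 6.
Augment Res→J4→P2→J2→Out: bottleneck 1, flow now 7.
Augment Res→J1→P2→J2→Out: bottleneck 4, flow now 11.
Augment Res→J3→P2→J2→Out: bottleneck 8, flow now 19.
No augmenting path remains; maximum flow = 19.
By max-flow min-cut, the minimum cut capacity equals the max flow.
In the residual graph, reachable from Res: {Res, J4, J1, J3, P2, J7}.
Min-cut edges: P2→J2 (13), J7→Out (6); capacity 13 + 6 = 19.

19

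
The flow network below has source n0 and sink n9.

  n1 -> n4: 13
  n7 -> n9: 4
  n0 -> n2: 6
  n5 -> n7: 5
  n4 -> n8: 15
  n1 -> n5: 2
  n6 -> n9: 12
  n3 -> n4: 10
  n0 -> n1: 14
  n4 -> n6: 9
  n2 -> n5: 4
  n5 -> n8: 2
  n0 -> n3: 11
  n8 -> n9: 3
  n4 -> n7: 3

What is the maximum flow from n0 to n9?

16

Augment n0→n1→n4→n6→n9: bottleneck 9, flow now 9.
Augment n0→n1→n4→n7→n9: bottleneck 3, flow now 12.
Augment n0→n1→n4→n8→n9: bottleneck 1, flow now 13.
Augment n0→n1→n5→n7→n9: bottleneck 1, flow now 14.
Augment n0→n2→n5→n8→n9: bottleneck 2, flow now 16.
No augmenting path remains; maximum flow = 16.
In the residual graph, reachable from n0: {n0, n1, n2, n3, n4, n5, n7, n8}.
Min-cut edges: n4→n6 (9), n7→n9 (4), n8→n9 (3); capacity 9 + 4 + 3 = 16.
This cut is saturated, so no flow can exceed 16.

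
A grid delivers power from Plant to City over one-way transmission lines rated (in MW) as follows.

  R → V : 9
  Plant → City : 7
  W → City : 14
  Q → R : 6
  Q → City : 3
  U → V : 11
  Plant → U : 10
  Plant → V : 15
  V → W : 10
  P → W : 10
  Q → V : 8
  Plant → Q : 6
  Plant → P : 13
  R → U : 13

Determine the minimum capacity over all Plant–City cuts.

24

Augment Plant→City: bottleneck 7, flow now 7.
Augment Plant→Q→City: bottleneck 3, flow now 10.
Augment Plant→P→W→City: bottleneck 10, flow now 20.
Augment Plant→V→W→City: bottleneck 4, flow now 24.
No augmenting path remains; maximum flow = 24.
By max-flow min-cut, the minimum cut capacity equals the max flow.
In the residual graph, reachable from Plant: {Plant, P, Q, R, U, V, W}.
Min-cut edges: Plant→City (7), Q→City (3), W→City (14); capacity 7 + 3 + 14 = 24.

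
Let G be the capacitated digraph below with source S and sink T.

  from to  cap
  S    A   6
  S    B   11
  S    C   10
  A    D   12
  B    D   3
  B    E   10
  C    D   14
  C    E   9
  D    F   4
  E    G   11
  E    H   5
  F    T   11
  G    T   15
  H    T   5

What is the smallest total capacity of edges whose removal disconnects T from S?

Augment S→A→D→F→T: bottleneck 4, flow now 4.
Augment S→B→E→G→T: bottleneck 10, flow now 14.
Augment S→C→E→G→T: bottleneck 1, flow now 15.
Augment S→C→E→H→T: bottleneck 5, flow now 20.
No augmenting path remains; maximum flow = 20.
By max-flow min-cut, the minimum cut capacity equals the max flow.
In the residual graph, reachable from S: {S, A, B, C, D, E}.
Min-cut edges: D→F (4), E→G (11), E→H (5); capacity 4 + 11 + 5 = 20.

20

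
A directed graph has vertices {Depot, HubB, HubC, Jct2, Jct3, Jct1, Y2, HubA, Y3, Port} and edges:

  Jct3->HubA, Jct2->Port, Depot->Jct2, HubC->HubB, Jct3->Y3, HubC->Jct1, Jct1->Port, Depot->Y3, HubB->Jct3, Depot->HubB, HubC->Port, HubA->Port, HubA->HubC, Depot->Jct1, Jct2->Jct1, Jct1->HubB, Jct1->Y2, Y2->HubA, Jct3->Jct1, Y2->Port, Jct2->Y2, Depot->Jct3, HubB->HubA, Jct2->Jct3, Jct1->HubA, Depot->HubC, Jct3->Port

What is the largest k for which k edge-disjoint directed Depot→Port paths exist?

Assign every edge capacity 1; by Menger, the answer equals the max flow.
Path Depot→HubC→Port (+1); total 1.
Path Depot→Jct2→Port (+1); total 2.
Path Depot→Jct3→Port (+1); total 3.
Path Depot→Jct1→Port (+1); total 4.
Path Depot→HubB→HubA→Port (+1); total 5.
No residual Depot→Port path; max flow = 5.
Certifying cut of size 5: {Depot→HubB, Depot→HubC, Depot→Jct1, Depot→Jct2, Depot→Jct3}.

5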